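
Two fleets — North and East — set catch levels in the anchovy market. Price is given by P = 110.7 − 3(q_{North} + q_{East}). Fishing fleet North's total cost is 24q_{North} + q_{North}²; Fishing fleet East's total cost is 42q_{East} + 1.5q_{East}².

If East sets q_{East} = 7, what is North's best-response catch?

8.2125

Fishing fleet North's profit: π = q_{North}(110.7 − 3(q_{North} + q_{East})) − 24q_{North} − q_{North}².
∂π/∂q_{North} = 86.7 − 8q_{North} − 3q_{East} = 0, so q_{North} = 10.8375 − 0.375q_{East}.
At q_{East} = 7: q_{North} = 10.8375 − 0.375·7 = 8.2125.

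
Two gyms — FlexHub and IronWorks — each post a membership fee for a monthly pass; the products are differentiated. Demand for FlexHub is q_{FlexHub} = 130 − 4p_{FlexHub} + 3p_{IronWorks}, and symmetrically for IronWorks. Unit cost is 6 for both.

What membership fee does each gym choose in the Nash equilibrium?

FlexHub's profit: π = (p_{FlexHub} − 6)(130 − 4p_{FlexHub} + 3p_{IronWorks}).
∂π/∂p_{FlexHub} = 154 − 8p_{FlexHub} + 3p_{IronWorks} = 0 ⇒ p_{FlexHub} = 19.25 + 0.375p_{IronWorks}.
By symmetry p_{IronWorks} = p_{FlexHub}; substituting into the reaction function, 0.625p_{FlexHub} = 19.25 and p_{FlexHub} = 30.8.

30.8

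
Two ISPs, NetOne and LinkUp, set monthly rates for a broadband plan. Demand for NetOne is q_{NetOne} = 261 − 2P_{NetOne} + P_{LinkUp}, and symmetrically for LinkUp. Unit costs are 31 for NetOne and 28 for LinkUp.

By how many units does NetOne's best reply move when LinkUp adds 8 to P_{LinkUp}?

2

NetOne's profit: π = (P_{NetOne} − 31)(261 − 2P_{NetOne} + P_{LinkUp}).
∂π/∂P_{NetOne} = 323 − 4P_{NetOne} + P_{LinkUp} = 0 ⇒ P_{NetOne} = 80.75 + 0.25P_{LinkUp}.
The reaction-function slope is 0.25, so an 8-unit rise in P_{LinkUp} moves P_{NetOne} by 0.25 × 8 = 2. NetOne's best response rises — the actions are strategic complements.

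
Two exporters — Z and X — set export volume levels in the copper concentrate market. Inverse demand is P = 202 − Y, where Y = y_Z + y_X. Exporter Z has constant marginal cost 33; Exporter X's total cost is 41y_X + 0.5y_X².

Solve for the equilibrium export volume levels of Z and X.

Exporter Z's profit: π = y_Z(202 − (y_Z + y_X)) − 33y_Z.
∂π/∂y_Z = 169 − 2y_Z − y_X = 0, so y_Z = 84.5 − 0.5y_X.
For X: ∂π/∂y_X = 161 − 3y_X − y_Z = 0 ⇒ y_X = 161/3 − (1/3)y_Z.
Plugging y_X into Z's best response: y_Z = 84.5 − 0.5(161/3 − (1/3)y_Z) ⇒ (5/6)y_Z = 173/3, so y_Z = 69.2.
Then y_X = 161/3 − (1/3)·69.2 = 30.6.

69.2, 30.6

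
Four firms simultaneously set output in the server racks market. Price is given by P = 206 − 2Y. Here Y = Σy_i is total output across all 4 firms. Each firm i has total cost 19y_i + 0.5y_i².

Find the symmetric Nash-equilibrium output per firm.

17

A representative firm's profit is π_i = y_i(206 − 2Y) − 19y_i − 0.5y_i², with Y = y_i + Σ_{j≠i} y_j.
First-order condition: 187 − 5y_i − 2Σ_{j≠i} y_j = 0.
With identical firms, set every y_j = y: then 187 − 5y − 6y = 0, i.e. y = 187/11 = 17.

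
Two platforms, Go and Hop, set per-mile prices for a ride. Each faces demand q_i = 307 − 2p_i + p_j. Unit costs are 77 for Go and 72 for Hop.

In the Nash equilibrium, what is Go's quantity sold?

Go's profit: π = (p_{Go} − 77)(307 − 2p_{Go} + p_{Hop}).
∂π/∂p_{Go} = 461 − 4p_{Go} + p_{Hop} = 0 ⇒ p_{Go} = 115.25 + 0.25p_{Hop}.
Similarly p_{Hop} = 112.75 + 0.25p_{Go}.
Substituting the second reaction function into the first: p_{Go} = 115.25 + 0.25(112.75 + 0.25p_{Go}), which gives 0.9375p_{Go} = 143.4375 ⇒ p_{Go} = 153.
Then p_{Hop} = 112.75 + 0.25·153 = 151.
q_{Go} = 307 − 2·153 + 151 = 152.

152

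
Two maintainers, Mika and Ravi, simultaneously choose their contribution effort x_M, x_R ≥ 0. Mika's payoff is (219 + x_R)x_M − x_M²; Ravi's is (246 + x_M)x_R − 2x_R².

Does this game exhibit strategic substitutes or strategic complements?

strategic complements

Expanding Mika's payoff: 219x_M + x_Rx_M − x_M².
∂π/∂x_M = 219 + x_R − 2x_M = 0, so x_M = 109.5 + 0.5x_R.
The best-response slope dx_M/dx_R = 0.5 > 0: the reaction function is upward-sloping, so the choices are strategic complements.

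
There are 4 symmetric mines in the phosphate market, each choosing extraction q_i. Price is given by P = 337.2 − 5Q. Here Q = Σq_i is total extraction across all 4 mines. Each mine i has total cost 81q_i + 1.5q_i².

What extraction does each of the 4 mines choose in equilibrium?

A representative mine's profit is π_i = q_i(337.2 − 5Q) − 81q_i − 1.5q_i², with Q = q_i + Σ_{j≠i} q_j.
First-order condition: 256.2 − 13q_i − 5Σ_{j≠i} q_j = 0.
With identical mines, set every q_j = q: then 256.2 − 13q − 15q = 0, i.e. q = 256.2/28 = 9.15.

9.15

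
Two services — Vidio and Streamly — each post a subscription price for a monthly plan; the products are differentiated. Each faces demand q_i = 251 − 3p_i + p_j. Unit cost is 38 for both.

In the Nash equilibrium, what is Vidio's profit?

3675

Vidio's profit: π = (p_{Vidio} − 38)(251 − 3p_{Vidio} + p_{Streamly}).
∂π/∂p_{Vidio} = 365 − 6p_{Vidio} + p_{Streamly} = 0 ⇒ p_{Vidio} = 365/6 + (1/6)p_{Streamly}.
The game is symmetric, so in equilibrium p_{Streamly} = p_{Vidio}: the reaction function gives (5/6)p_{Vidio} = 365/6, hence p_{Vidio} = 73.
q_{Vidio} = 251 − 3·73 + 73 = 105.
Profit = (73 − 38)·105 = 3675.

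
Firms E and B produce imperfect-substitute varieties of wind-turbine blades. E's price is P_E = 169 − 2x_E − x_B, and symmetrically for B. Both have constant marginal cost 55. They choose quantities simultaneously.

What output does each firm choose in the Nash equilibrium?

Firm E's profit: π = x_E(169 − 2x_E − x_B) − 55x_E.
∂π/∂x_E = 114 − 4x_E − x_B = 0 ⇒ x_E = 28.5 − 0.25x_B.
By symmetry x_B = x_E; substituting into the reaction function, 1.25x_E = 28.5 and x_E = 22.8.

22.8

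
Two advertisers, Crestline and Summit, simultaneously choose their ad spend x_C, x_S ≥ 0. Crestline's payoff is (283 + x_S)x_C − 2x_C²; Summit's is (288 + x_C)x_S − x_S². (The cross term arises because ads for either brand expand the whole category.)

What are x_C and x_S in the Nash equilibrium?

122, 205

Expanding Crestline's payoff: 283x_C + x_Sx_C − 2x_C².
∂π/∂x_C = 283 + x_S − 4x_C = 0, so x_C = 70.75 + 0.25x_S.
Likewise for Summit: x_S = 144 + 0.5x_C.
Substituting the second reaction function into the first: x_C = 70.75 + 0.25(144 + 0.5x_C), which gives 0.875x_C = 106.75 ⇒ x_C = 122.
Then x_S = 144 + 0.5·122 = 205.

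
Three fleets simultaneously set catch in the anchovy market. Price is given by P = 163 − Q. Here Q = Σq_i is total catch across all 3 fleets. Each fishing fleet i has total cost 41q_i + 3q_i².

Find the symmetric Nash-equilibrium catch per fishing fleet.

A representative fishing fleet's profit is π_i = q_i(163 − Q) − 41q_i − 3q_i², with Q = q_i + Σ_{j≠i} q_j.
First-order condition: 122 − 8q_i − Σ_{j≠i} q_j = 0.
In a symmetric equilibrium every fishing fleet chooses the same q, so Σ_{j≠i} q_j = 2q. The condition becomes 122 − 10q = 0, giving q = 122/10 = 12.2.

12.2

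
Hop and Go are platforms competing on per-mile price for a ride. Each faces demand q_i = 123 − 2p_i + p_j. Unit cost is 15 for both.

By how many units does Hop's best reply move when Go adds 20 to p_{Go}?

Hop's profit: π = (p_{Hop} − 15)(123 − 2p_{Hop} + p_{Go}).
∂π/∂p_{Hop} = 153 − 4p_{Hop} + p_{Go} = 0 ⇒ p_{Hop} = 38.25 + 0.25p_{Go}.
The reaction-function slope is 0.25, so a 20-unit rise in p_{Go} moves p_{Hop} by 0.25 × 20 = 5. Hop's best response rises — the actions are strategic complements.

5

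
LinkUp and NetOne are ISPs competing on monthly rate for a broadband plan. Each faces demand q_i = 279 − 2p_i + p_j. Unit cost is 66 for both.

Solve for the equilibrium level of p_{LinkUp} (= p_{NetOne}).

137

LinkUp's profit: π = (p_{LinkUp} − 66)(279 − 2p_{LinkUp} + p_{NetOne}).
∂π/∂p_{LinkUp} = 411 − 4p_{LinkUp} + p_{NetOne} = 0 ⇒ p_{LinkUp} = 102.75 + 0.25p_{NetOne}.
By symmetry p_{NetOne} = p_{LinkUp}; substituting into the reaction function, 0.75p_{LinkUp} = 102.75 and p_{LinkUp} = 137.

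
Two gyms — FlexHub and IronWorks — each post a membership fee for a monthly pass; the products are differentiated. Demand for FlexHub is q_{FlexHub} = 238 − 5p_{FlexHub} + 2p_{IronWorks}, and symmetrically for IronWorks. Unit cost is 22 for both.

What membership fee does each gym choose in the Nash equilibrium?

43.5

FlexHub's profit: π = (p_{FlexHub} − 22)(238 − 5p_{FlexHub} + 2p_{IronWorks}).
∂π/∂p_{FlexHub} = 348 − 10p_{FlexHub} + 2p_{IronWorks} = 0 ⇒ p_{FlexHub} = 34.8 + 0.2p_{IronWorks}.
By symmetry p_{IronWorks} = p_{FlexHub}; substituting into the reaction function, 0.8p_{FlexHub} = 34.8 and p_{FlexHub} = 43.5.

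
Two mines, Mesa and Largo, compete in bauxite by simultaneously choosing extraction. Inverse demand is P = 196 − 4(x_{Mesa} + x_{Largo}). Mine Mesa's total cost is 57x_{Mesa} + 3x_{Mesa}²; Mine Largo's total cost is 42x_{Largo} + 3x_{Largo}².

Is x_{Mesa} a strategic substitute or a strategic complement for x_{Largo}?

Mine Mesa's profit: π = x_{Mesa}(196 − 4(x_{Mesa} + x_{Largo})) − 57x_{Mesa} − 3x_{Mesa}².
∂π/∂x_{Mesa} = 139 − 14x_{Mesa} − 4x_{Largo} = 0, so x_{Mesa} = 139/14 − (2/7)x_{Largo}.
The best-response slope dx_{Mesa}/dx_{Largo} = −2/7 < 0: the reaction function is downward-sloping, so the choices are strategic substitutes.

strategic substitutes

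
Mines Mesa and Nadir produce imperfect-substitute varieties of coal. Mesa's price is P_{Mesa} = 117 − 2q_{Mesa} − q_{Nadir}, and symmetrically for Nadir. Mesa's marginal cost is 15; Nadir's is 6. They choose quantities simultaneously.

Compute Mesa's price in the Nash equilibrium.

54.6

Mine Mesa's profit: π = q_{Mesa}(117 − 2q_{Mesa} − q_{Nadir}) − 15q_{Mesa}.
∂π/∂q_{Mesa} = 102 − 4q_{Mesa} − q_{Nadir} = 0 ⇒ q_{Mesa} = 25.5 − 0.25q_{Nadir}.
Similarly q_{Nadir} = 27.75 − 0.25q_{Mesa}.
Solving the two reaction functions simultaneously: (1 − (−0.25)(−0.25))q_{Mesa} = 25.5 − 0.25·27.75, so 0.9375q_{Mesa} = 18.5625 and q_{Mesa} = 19.8.
Then q_{Nadir} = 27.75 − 0.25·19.8 = 22.8.
P_{Mesa} = 117 − 2·19.8 − 22.8 = 54.6.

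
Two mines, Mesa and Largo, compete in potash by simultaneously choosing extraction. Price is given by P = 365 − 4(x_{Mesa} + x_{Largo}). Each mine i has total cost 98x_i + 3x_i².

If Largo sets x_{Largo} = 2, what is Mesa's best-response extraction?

Mine Mesa's profit: π = x_{Mesa}(365 − 4(x_{Mesa} + x_{Largo})) − 98x_{Mesa} − 3x_{Mesa}².
∂π/∂x_{Mesa} = 267 − 14x_{Mesa} − 4x_{Largo} = 0, so x_{Mesa} = 267/14 − (2/7)x_{Largo}.
At x_{Largo} = 2: x_{Mesa} = 267/14 − (2/7)·2 = 18.5.

18.5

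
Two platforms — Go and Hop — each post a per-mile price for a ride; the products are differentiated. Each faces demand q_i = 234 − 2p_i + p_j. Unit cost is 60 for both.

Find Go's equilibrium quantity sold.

Go's profit: π = (p_{Go} − 60)(234 − 2p_{Go} + p_{Hop}).
∂π/∂p_{Go} = 354 − 4p_{Go} + p_{Hop} = 0 ⇒ p_{Go} = 88.5 + 0.25p_{Hop}.
The game is symmetric, so in equilibrium p_{Hop} = p_{Go}: the reaction function gives 0.75p_{Go} = 88.5, hence p_{Go} = 118.
q_{Go} = 234 − 2·118 + 118 = 116.

116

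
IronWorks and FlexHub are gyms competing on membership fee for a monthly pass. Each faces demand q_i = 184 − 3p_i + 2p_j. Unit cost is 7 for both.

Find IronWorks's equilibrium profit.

5874.1875

IronWorks's profit: π = (p_{IronWorks} − 7)(184 − 3p_{IronWorks} + 2p_{FlexHub}).
∂π/∂p_{IronWorks} = 205 − 6p_{IronWorks} + 2p_{FlexHub} = 0 ⇒ p_{IronWorks} = 205/6 + (1/3)p_{FlexHub}.
The game is symmetric, so in equilibrium p_{FlexHub} = p_{IronWorks}: the reaction function gives (2/3)p_{IronWorks} = 205/6, hence p_{IronWorks} = 51.25.
q_{IronWorks} = 184 − 3·51.25 + 2·51.25 = 132.75.
Profit = (51.25 − 7)·132.75 = 5874.1875.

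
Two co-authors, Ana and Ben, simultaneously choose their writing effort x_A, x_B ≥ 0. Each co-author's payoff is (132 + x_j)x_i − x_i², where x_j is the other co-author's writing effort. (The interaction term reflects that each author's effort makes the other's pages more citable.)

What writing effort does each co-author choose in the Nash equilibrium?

Ana's payoff is (132 + x_B)x_A − x_A².
∂π/∂x_A = 132 + x_B − 2x_A = 0, so x_A = 66 + 0.5x_B.
Setting x_A = x_B in the reaction function: x_A = 66 + 0.5x_A, so x_A = 66 / 0.5 = 132.

132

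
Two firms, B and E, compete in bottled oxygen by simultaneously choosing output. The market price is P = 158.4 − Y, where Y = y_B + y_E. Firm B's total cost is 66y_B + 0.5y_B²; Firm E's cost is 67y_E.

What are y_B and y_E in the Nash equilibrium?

18.68, 36.36

Firm B's profit: π = y_B(158.4 − (y_B + y_E)) − 66y_B − 0.5y_B².
∂π/∂y_B = 92.4 − 3y_B − y_E = 0, so y_B = 30.8 − (1/3)y_E.
For E: ∂π/∂y_E = 91.4 − 2y_E − y_B = 0 ⇒ y_E = 45.7 − 0.5y_B.
Solving the two reaction functions simultaneously: (1 − (−1/3)(−0.5))y_B = 30.8 − (1/3)·45.7, so (5/6)y_B = 467/30 and y_B = 18.68.
Then y_E = 45.7 − 0.5·18.68 = 36.36.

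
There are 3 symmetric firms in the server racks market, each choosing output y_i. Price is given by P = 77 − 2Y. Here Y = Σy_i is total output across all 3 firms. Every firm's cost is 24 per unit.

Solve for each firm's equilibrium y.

6.625

A representative firm's profit is π_i = y_i(77 − 2Y) − 24y_i, with Y = y_i + Σ_{j≠i} y_j.
First-order condition: 53 − 4y_i − 2Σ_{j≠i} y_j = 0.
With identical firms, set every y_j = y: then 53 − 4y − 4y = 0, i.e. y = 53/8 = 6.625.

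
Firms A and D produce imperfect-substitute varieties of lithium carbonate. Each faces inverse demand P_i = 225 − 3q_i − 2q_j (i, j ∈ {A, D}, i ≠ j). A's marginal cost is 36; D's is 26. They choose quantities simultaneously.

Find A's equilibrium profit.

Firm A's profit: π = q_A(225 − 3q_A − 2q_D) − 36q_A.
∂π/∂q_A = 189 − 6q_A − 2q_D = 0 ⇒ q_A = 31.5 − (1/3)q_D.
Similarly q_D = 199/6 − (1/3)q_A.
Plugging q_D into A's best response: q_A = 31.5 − (1/3)(199/6 − (1/3)q_A) ⇒ (8/9)q_A = 184/9, so q_A = 23.
Then q_D = 199/6 − (1/3)·23 = 25.5.
P_A = 225 − 3·23 − 2·25.5 = 105.
Profit = (105 − 36)·23 = 1587.

1587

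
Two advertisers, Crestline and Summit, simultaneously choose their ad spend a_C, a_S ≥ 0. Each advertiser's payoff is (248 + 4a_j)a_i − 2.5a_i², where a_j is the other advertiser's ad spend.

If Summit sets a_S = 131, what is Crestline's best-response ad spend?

154.4

Crestline's payoff is (248 + 4a_S)a_C − 2.5a_C².
∂π/∂a_C = 248 + 4a_S − 5a_C = 0, so a_C = 49.6 + 0.8a_S.
At a_S = 131: a_C = 49.6 + 0.8·131 = 154.4.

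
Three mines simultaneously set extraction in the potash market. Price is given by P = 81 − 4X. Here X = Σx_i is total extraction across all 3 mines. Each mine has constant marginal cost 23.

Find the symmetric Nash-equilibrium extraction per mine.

3.625

A representative mine's profit is π_i = x_i(81 − 4X) − 23x_i, with X = x_i + Σ_{j≠i} x_j.
First-order condition: 58 − 8x_i − 4Σ_{j≠i} x_j = 0.
With identical mines, set every x_j = x: then 58 − 8x − 8x = 0, i.e. x = 58/16 = 3.625.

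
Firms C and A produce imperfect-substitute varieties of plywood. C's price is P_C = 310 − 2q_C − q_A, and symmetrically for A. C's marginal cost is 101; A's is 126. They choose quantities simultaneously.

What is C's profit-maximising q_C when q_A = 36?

Firm C's profit: π = q_C(310 − 2q_C − q_A) − 101q_C.
∂π/∂q_C = 209 − 4q_C − q_A = 0 ⇒ q_C = 52.25 − 0.25q_A.
At q_A = 36: q_C = 52.25 − 0.25·36 = 43.25.

43.25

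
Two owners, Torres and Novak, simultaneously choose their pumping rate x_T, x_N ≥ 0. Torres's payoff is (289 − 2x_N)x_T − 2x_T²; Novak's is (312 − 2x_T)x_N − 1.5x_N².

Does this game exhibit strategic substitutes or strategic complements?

strategic substitutes

Expanding Torres's payoff: 289x_T − 2x_Nx_T − 2x_T².
∂π/∂x_T = 289 − 2x_N − 4x_T = 0, so x_T = 72.25 − 0.5x_N.
The best-response slope dx_T/dx_N = −0.5 < 0: the reaction function is downward-sloping, so the choices are strategic substitutes.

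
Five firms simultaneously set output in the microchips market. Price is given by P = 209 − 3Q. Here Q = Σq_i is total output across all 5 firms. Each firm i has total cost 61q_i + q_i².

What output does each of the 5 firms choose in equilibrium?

A representative firm's profit is π_i = q_i(209 − 3Q) − 61q_i − q_i², with Q = q_i + Σ_{j≠i} q_j.
First-order condition: 148 − 8q_i − 3Σ_{j≠i} q_j = 0.
With identical firms, set every q_j = q: then 148 − 8q − 12q = 0, i.e. q = 148/20 = 7.4.

7.4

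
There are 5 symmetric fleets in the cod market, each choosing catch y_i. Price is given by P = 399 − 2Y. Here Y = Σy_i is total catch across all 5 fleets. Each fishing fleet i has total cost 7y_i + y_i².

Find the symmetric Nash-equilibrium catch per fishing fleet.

A representative fishing fleet's profit is π_i = y_i(399 − 2Y) − 7y_i − y_i², with Y = y_i + Σ_{j≠i} y_j.
First-order condition: 392 − 6y_i − 2Σ_{j≠i} y_j = 0.
In a symmetric equilibrium every fishing fleet chooses the same y, so Σ_{j≠i} y_j = 4y. The condition becomes 392 − 14y = 0, giving y = 392/14 = 28.

28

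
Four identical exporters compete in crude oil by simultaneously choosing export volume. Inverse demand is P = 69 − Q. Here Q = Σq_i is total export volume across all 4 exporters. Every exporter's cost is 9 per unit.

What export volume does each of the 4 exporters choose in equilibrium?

A representative exporter's profit is π_i = q_i(69 − Q) − 9q_i, with Q = q_i + Σ_{j≠i} q_j.
First-order condition: 60 − 2q_i − Σ_{j≠i} q_j = 0.
In a symmetric equilibrium every exporter chooses the same q, so Σ_{j≠i} q_j = 3q. The condition becomes 60 − 5q = 0, giving q = 60/5 = 12.

12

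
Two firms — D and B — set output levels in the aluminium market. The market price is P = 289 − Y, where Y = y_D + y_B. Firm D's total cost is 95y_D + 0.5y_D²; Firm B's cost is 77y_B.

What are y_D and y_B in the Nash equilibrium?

Firm D's profit: π = y_D(289 − (y_D + y_B)) − 95y_D − 0.5y_D².
∂π/∂y_D = 194 − 3y_D − y_B = 0, so y_D = 194/3 − (1/3)y_B.
For B: ∂π/∂y_B = 212 − 2y_B − y_D = 0 ⇒ y_B = 106 − 0.5y_D.
Plugging y_B into D's best response: y_D = 194/3 − (1/3)(106 − 0.5y_D) ⇒ (5/6)y_D = 88/3, so y_D = 35.2.
Then y_B = 106 − 0.5·35.2 = 88.4.

35.2, 88.4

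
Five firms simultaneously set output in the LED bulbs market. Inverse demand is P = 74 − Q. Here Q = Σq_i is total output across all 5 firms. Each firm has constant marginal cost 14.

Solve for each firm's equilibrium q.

A representative firm's profit is π_i = q_i(74 − Q) − 14q_i, with Q = q_i + Σ_{j≠i} q_j.
First-order condition: 60 − 2q_i − Σ_{j≠i} q_j = 0.
In a symmetric equilibrium every firm chooses the same q, so Σ_{j≠i} q_j = 4q. The condition becomes 60 − 6q = 0, giving q = 60/6 = 10.

10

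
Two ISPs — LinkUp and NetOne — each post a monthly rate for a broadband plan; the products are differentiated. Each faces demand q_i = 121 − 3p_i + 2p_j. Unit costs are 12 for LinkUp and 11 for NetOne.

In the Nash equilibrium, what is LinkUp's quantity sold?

LinkUp's profit: π = (p_{LinkUp} − 12)(121 − 3p_{LinkUp} + 2p_{NetOne}).
∂π/∂p_{LinkUp} = 157 − 6p_{LinkUp} + 2p_{NetOne} = 0 ⇒ p_{LinkUp} = 157/6 + (1/3)p_{NetOne}.
Similarly p_{NetOne} = 77/3 + (1/3)p_{LinkUp}.
Solving the two reaction functions simultaneously: (1 − (1/3)(1/3))p_{LinkUp} = 157/6 + (1/3)·(77/3), so (8/9)p_{LinkUp} = 625/18 and p_{LinkUp} = 39.0625.
Then p_{NetOne} = 77/3 + (1/3)·39.0625 = 38.6875.
q_{LinkUp} = 121 − 3·39.0625 + 2·38.6875 = 81.1875.

81.1875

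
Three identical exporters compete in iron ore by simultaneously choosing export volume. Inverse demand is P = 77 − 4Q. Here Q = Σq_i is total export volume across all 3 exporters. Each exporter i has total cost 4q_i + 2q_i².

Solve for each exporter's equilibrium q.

3.65

A representative exporter's profit is π_i = q_i(77 − 4Q) − 4q_i − 2q_i², with Q = q_i + Σ_{j≠i} q_j.
First-order condition: 73 − 12q_i − 4Σ_{j≠i} q_j = 0.
Imposing symmetry (q_j = q for all j) turns Σ_{j≠i} q_j into 2q, so 73 = 20q and q = 3.65.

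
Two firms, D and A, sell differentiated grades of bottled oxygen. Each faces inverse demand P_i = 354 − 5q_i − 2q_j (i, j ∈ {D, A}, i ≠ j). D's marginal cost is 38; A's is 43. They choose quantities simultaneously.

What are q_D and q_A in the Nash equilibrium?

26.4375, 25.8125

Firm D's profit: π = q_D(354 − 5q_D − 2q_A) − 38q_D.
∂π/∂q_D = 316 − 10q_D − 2q_A = 0 ⇒ q_D = 31.6 − 0.2q_A.
Similarly q_A = 31.1 − 0.2q_D.
Substituting the second reaction function into the first: q_D = 31.6 − 0.2(31.1 − 0.2q_D), which gives 0.96q_D = 25.38 ⇒ q_D = 26.4375.
Then q_A = 31.1 − 0.2·26.4375 = 25.8125.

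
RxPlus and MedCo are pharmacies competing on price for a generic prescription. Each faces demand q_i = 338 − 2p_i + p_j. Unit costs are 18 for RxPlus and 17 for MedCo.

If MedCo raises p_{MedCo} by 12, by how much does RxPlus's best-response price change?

3

RxPlus's profit: π = (p_{RxPlus} − 18)(338 − 2p_{RxPlus} + p_{MedCo}).
∂π/∂p_{RxPlus} = 374 − 4p_{RxPlus} + p_{MedCo} = 0 ⇒ p_{RxPlus} = 93.5 + 0.25p_{MedCo}.
The reaction-function slope is 0.25, so a 12-unit rise in p_{MedCo} moves p_{RxPlus} by 0.25 × 12 = 3. RxPlus's best response rises — the actions are strategic complements.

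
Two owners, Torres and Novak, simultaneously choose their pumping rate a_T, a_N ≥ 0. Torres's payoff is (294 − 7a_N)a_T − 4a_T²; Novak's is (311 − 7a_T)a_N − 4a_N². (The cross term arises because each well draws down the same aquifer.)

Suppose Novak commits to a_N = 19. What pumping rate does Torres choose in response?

Expanding Torres's payoff: 294a_T − 7a_Na_T − 4a_T².
∂π/∂a_T = 294 − 7a_N − 8a_T = 0, so a_T = 36.75 − 0.875a_N.
At a_N = 19: a_T = 36.75 − 0.875·19 = 20.125.

20.125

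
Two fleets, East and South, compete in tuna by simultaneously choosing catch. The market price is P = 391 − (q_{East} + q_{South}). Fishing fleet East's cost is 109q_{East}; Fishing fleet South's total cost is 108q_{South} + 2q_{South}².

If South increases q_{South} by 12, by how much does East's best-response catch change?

-6

Fishing fleet East's profit: π = q_{East}(391 − (q_{East} + q_{South})) − 109q_{East}.
∂π/∂q_{East} = 282 − 2q_{East} − q_{South} = 0, so q_{East} = 141 − 0.5q_{South}.
The reaction-function slope is −0.5, so a 12-unit rise in q_{South} moves q_{East} by −0.5 × 12 = −6. East's best response falls — the actions are strategic substitutes.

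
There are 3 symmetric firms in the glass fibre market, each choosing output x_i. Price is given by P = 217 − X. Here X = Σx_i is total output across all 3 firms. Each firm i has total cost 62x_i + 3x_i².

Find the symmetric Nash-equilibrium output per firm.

15.5

A representative firm's profit is π_i = x_i(217 − X) − 62x_i − 3x_i², with X = x_i + Σ_{j≠i} x_j.
First-order condition: 155 − 8x_i − Σ_{j≠i} x_j = 0.
In a symmetric equilibrium every firm chooses the same x, so Σ_{j≠i} x_j = 2x. The condition becomes 155 − 10x = 0, giving x = 155/10 = 15.5.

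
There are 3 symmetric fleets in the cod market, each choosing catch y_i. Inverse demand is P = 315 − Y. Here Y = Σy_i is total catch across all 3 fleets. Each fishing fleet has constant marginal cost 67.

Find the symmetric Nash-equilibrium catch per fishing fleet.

62

A representative fishing fleet's profit is π_i = y_i(315 − Y) − 67y_i, with Y = y_i + Σ_{j≠i} y_j.
First-order condition: 248 − 2y_i − Σ_{j≠i} y_j = 0.
With identical fishing fleets, set every y_j = y: then 248 − 2y − 2y = 0, i.e. y = 248/4 = 62.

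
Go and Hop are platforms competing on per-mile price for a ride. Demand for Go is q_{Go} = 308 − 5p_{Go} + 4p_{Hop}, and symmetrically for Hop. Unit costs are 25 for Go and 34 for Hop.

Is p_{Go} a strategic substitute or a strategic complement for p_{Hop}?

strategic complements

Go's profit: π = (p_{Go} − 25)(308 − 5p_{Go} + 4p_{Hop}).
∂π/∂p_{Go} = 433 − 10p_{Go} + 4p_{Hop} = 0 ⇒ p_{Go} = 43.3 + 0.4p_{Hop}.
The best-response slope dp_{Go}/dp_{Hop} = 0.4 > 0: the reaction function is upward-sloping, so the choices are strategic complements.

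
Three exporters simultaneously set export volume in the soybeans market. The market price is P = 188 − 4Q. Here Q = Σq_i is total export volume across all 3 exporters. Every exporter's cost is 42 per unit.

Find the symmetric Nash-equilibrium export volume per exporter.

9.125

A representative exporter's profit is π_i = q_i(188 − 4Q) − 42q_i, with Q = q_i + Σ_{j≠i} q_j.
First-order condition: 146 − 8q_i − 4Σ_{j≠i} q_j = 0.
In a symmetric equilibrium every exporter chooses the same q, so Σ_{j≠i} q_j = 2q. The condition becomes 146 − 16q = 0, giving q = 146/16 = 9.125.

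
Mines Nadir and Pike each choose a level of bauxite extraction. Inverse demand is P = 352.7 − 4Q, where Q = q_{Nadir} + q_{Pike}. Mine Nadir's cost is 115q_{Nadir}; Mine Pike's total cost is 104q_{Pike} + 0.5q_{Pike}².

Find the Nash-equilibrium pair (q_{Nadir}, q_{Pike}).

20.4375, 18.55

Mine Nadir's profit: π = q_{Nadir}(352.7 − 4(q_{Nadir} + q_{Pike})) − 115q_{Nadir}.
∂π/∂q_{Nadir} = 237.7 − 8q_{Nadir} − 4q_{Pike} = 0, so q_{Nadir} = 29.7125 − 0.5q_{Pike}.
For Pike: ∂π/∂q_{Pike} = 248.7 − 9q_{Pike} − 4q_{Nadir} = 0 ⇒ q_{Pike} = 829/30 − (4/9)q_{Nadir}.
Solving the two reaction functions simultaneously: (1 − (−0.5)(−4/9))q_{Nadir} = 29.7125 − 0.5·(829/30), so (7/9)q_{Nadir} = 763/48 and q_{Nadir} = 20.4375.
Then q_{Pike} = 829/30 − (4/9)·20.4375 = 18.55.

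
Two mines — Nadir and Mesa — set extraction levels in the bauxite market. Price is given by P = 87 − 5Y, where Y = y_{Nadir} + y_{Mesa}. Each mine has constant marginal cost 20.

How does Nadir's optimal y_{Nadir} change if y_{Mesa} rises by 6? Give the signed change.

Mine Nadir's profit: π = y_{Nadir}(87 − 5(y_{Nadir} + y_{Mesa})) − 20y_{Nadir}.
∂π/∂y_{Nadir} = 67 − 10y_{Nadir} − 5y_{Mesa} = 0, so y_{Nadir} = 6.7 − 0.5y_{Mesa}.
The reaction-function slope is −0.5, so a 6-unit rise in y_{Mesa} moves y_{Nadir} by −0.5 × 6 = −3. Nadir's best response falls — the actions are strategic substitutes.

-3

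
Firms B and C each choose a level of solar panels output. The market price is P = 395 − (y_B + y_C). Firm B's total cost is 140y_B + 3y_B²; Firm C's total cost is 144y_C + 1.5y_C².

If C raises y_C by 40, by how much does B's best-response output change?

-5

Firm B's profit: π = y_B(395 − (y_B + y_C)) − 140y_B − 3y_B².
∂π/∂y_B = 255 − 8y_B − y_C = 0, so y_B = 31.875 − 0.125y_C.
The reaction-function slope is −0.125, so a 40-unit rise in y_C moves y_B by −0.125 × 40 = −5. B's best response falls — the actions are strategic substitutes.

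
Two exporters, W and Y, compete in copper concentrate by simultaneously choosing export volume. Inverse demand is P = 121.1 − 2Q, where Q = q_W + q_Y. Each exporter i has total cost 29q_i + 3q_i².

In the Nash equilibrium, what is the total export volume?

15.35

Exporter W's profit: π = q_W(121.1 − 2(q_W + q_Y)) − 29q_W − 3q_W².
∂π/∂q_W = 92.1 − 10q_W − 2q_Y = 0, so q_W = 9.21 − 0.2q_Y.
The game is symmetric, so in equilibrium q_Y = q_W: the reaction function gives 1.2q_W = 9.21, hence q_W = 7.675.
Total export volume: 7.675 + 7.675 = 15.35.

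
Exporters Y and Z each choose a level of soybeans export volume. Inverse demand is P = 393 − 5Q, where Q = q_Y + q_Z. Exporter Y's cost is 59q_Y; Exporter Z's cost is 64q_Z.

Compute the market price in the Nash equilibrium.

172

Exporter Y's profit: π = q_Y(393 − 5(q_Y + q_Z)) − 59q_Y.
∂π/∂q_Y = 334 − 10q_Y − 5q_Z = 0, so q_Y = 33.4 − 0.5q_Z.
By the same steps for Z: q_Z = 32.9 − 0.5q_Y.
Substituting the second reaction function into the first: q_Y = 33.4 − 0.5(32.9 − 0.5q_Y), which gives 0.75q_Y = 16.95 ⇒ q_Y = 22.6.
Then q_Z = 32.9 − 0.5·22.6 = 21.6.
Equilibrium price: P = 393 − 5·44.2 = 172.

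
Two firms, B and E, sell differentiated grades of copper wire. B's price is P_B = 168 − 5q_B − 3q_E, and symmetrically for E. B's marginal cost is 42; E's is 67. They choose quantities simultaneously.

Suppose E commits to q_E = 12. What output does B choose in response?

Firm B's profit: π = q_B(168 − 5q_B − 3q_E) − 42q_B.
∂π/∂q_B = 126 − 10q_B − 3q_E = 0 ⇒ q_B = 12.6 − 0.3q_E.
At q_E = 12: q_B = 12.6 − 0.3·12 = 9.

9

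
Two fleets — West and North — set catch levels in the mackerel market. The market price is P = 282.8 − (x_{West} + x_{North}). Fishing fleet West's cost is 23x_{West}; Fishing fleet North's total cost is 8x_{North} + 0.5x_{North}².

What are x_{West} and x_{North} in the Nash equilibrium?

100.92, 57.96

Fishing fleet West's profit: π = x_{West}(282.8 − (x_{West} + x_{North})) − 23x_{West}.
∂π/∂x_{West} = 259.8 − 2x_{West} − x_{North} = 0, so x_{West} = 129.9 − 0.5x_{North}.
For North: ∂π/∂x_{North} = 274.8 − 3x_{North} − x_{West} = 0 ⇒ x_{North} = 91.6 − (1/3)x_{West}.
Substituting the second reaction function into the first: x_{West} = 129.9 − 0.5(91.6 − (1/3)x_{West}), which gives (5/6)x_{West} = 84.1 ⇒ x_{West} = 100.92.
Then x_{North} = 91.6 − (1/3)·100.92 = 57.96.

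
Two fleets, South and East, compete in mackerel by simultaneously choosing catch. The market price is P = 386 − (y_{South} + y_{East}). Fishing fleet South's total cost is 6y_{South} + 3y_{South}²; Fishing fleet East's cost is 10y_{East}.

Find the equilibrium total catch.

Fishing fleet South's profit: π = y_{South}(386 − (y_{South} + y_{East})) − 6y_{South} − 3y_{South}².
∂π/∂y_{South} = 380 − 8y_{South} − y_{East} = 0, so y_{South} = 47.5 − 0.125y_{East}.
For East: ∂π/∂y_{East} = 376 − 2y_{East} − y_{South} = 0 ⇒ y_{East} = 188 − 0.5y_{South}.
Substituting the second reaction function into the first: y_{South} = 47.5 − 0.125(188 − 0.5y_{South}), which gives 0.9375y_{South} = 24 ⇒ y_{South} = 25.6.
Then y_{East} = 188 − 0.5·25.6 = 175.2.
Total catch: 25.6 + 175.2 = 200.8.

200.8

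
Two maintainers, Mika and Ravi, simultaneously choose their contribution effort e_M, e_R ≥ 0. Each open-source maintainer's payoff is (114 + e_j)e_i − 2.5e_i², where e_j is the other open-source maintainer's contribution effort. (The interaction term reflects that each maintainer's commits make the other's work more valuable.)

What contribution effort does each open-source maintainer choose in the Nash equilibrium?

28.5

Mika's payoff is (114 + e_R)e_M − 2.5e_M².
∂π/∂e_M = 114 + e_R − 5e_M = 0, so e_M = 22.8 + 0.2e_R.
The game is symmetric, so in equilibrium e_R = e_M: the reaction function gives 0.8e_M = 22.8, hence e_M = 28.5.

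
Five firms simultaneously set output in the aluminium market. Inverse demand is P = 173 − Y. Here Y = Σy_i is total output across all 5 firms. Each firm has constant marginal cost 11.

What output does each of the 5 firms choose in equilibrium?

27

A representative firm's profit is π_i = y_i(173 − Y) − 11y_i, with Y = y_i + Σ_{j≠i} y_j.
First-order condition: 162 − 2y_i − Σ_{j≠i} y_j = 0.
Imposing symmetry (y_j = y for all j) turns Σ_{j≠i} y_j into 4y, so 162 = 6y and y = 27.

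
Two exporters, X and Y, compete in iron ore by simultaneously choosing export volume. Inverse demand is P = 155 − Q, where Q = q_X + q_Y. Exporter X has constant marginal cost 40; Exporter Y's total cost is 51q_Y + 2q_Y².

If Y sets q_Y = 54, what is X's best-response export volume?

30.5

Exporter X's profit: π = q_X(155 − (q_X + q_Y)) − 40q_X.
∂π/∂q_X = 115 − 2q_X − q_Y = 0, so q_X = 57.5 − 0.5q_Y.
At q_Y = 54: q_X = 57.5 − 0.5·54 = 30.5.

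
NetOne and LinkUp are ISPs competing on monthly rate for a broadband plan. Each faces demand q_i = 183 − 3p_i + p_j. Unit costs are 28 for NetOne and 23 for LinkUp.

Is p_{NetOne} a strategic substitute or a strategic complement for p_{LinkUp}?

NetOne's profit: π = (p_{NetOne} − 28)(183 − 3p_{NetOne} + p_{LinkUp}).
∂π/∂p_{NetOne} = 267 − 6p_{NetOne} + p_{LinkUp} = 0 ⇒ p_{NetOne} = 44.5 + (1/6)p_{LinkUp}.
The best-response slope dp_{NetOne}/dp_{LinkUp} = 1/6 > 0: the reaction function is upward-sloping, so the choices are strategic complements.

strategic complements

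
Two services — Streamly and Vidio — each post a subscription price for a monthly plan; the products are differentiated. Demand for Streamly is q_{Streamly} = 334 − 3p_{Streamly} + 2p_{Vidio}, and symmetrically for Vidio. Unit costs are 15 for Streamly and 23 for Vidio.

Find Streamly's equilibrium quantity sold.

Streamly's profit: π = (p_{Streamly} − 15)(334 − 3p_{Streamly} + 2p_{Vidio}).
∂π/∂p_{Streamly} = 379 − 6p_{Streamly} + 2p_{Vidio} = 0 ⇒ p_{Streamly} = 379/6 + (1/3)p_{Vidio}.
Similarly p_{Vidio} = 403/6 + (1/3)p_{Streamly}.
Plugging p_{Vidio} into Streamly's best response: p_{Streamly} = 379/6 + (1/3)(403/6 + (1/3)p_{Streamly}) ⇒ (8/9)p_{Streamly} = 770/9, so p_{Streamly} = 96.25.
Then p_{Vidio} = 403/6 + (1/3)·96.25 = 99.25.
q_{Streamly} = 334 − 3·96.25 + 2·99.25 = 243.75.

243.75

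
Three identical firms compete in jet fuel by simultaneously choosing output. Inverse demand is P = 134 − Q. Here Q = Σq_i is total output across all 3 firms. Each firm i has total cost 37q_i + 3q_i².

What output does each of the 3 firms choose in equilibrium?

A representative firm's profit is π_i = q_i(134 − Q) − 37q_i − 3q_i², with Q = q_i + Σ_{j≠i} q_j.
First-order condition: 97 − 8q_i − Σ_{j≠i} q_j = 0.
Imposing symmetry (q_j = q for all j) turns Σ_{j≠i} q_j into 2q, so 97 = 10q and q = 9.7.

9.7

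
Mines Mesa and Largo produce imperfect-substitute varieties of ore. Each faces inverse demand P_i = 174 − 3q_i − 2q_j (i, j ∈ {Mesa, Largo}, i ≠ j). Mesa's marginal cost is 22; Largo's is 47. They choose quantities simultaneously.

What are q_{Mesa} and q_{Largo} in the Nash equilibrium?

20.5625, 14.3125

Mine Mesa's profit: π = q_{Mesa}(174 − 3q_{Mesa} − 2q_{Largo}) − 22q_{Mesa}.
∂π/∂q_{Mesa} = 152 − 6q_{Mesa} − 2q_{Largo} = 0 ⇒ q_{Mesa} = 76/3 − (1/3)q_{Largo}.
Similarly q_{Largo} = 127/6 − (1/3)q_{Mesa}.
Plugging q_{Largo} into Mesa's best response: q_{Mesa} = 76/3 − (1/3)(127/6 − (1/3)q_{Mesa}) ⇒ (8/9)q_{Mesa} = 329/18, so q_{Mesa} = 20.5625.
Then q_{Largo} = 127/6 − (1/3)·20.5625 = 14.3125.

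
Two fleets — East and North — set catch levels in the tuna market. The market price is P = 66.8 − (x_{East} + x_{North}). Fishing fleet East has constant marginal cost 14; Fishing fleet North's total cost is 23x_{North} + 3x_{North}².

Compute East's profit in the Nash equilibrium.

Fishing fleet East's profit: π = x_{East}(66.8 − (x_{East} + x_{North})) − 14x_{East}.
∂π/∂x_{East} = 52.8 − 2x_{East} − x_{North} = 0, so x_{East} = 26.4 − 0.5x_{North}.
For North: ∂π/∂x_{North} = 43.8 − 8x_{North} − x_{East} = 0 ⇒ x_{North} = 5.475 − 0.125x_{East}.
Substituting the second reaction function into the first: x_{East} = 26.4 − 0.5(5.475 − 0.125x_{East}), which gives 0.9375x_{East} = 23.6625 ⇒ x_{East} = 25.24.
Then x_{North} = 5.475 − 0.125·25.24 = 2.32.
Price P = 66.8 − 27.56 = 39.24.
East's profit: (39.24 − 14)·25.24 = 637.0576.

637.0576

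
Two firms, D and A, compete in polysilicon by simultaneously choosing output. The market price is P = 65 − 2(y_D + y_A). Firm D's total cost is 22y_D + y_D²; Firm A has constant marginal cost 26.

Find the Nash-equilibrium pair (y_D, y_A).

Firm D's profit: π = y_D(65 − 2(y_D + y_A)) − 22y_D − y_D².
∂π/∂y_D = 43 − 6y_D − 2y_A = 0, so y_D = 43/6 − (1/3)y_A.
For A: ∂π/∂y_A = 39 − 4y_A − 2y_D = 0 ⇒ y_A = 9.75 − 0.5y_D.
Substituting the second reaction function into the first: y_D = 43/6 − (1/3)(9.75 − 0.5y_D), which gives (5/6)y_D = 47/12 ⇒ y_D = 4.7.
Then y_A = 9.75 − 0.5·4.7 = 7.4.

4.7, 7.4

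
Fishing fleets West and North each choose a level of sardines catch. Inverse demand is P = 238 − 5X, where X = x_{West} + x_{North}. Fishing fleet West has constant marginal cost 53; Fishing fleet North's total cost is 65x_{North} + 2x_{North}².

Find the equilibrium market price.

Fishing fleet West's profit: π = x_{West}(238 − 5(x_{West} + x_{North})) − 53x_{West}.
∂π/∂x_{West} = 185 − 10x_{West} − 5x_{North} = 0, so x_{West} = 18.5 − 0.5x_{North}.
For North: ∂π/∂x_{North} = 173 − 14x_{North} − 5x_{West} = 0 ⇒ x_{North} = 173/14 − (5/14)x_{West}.
Substituting the second reaction function into the first: x_{West} = 18.5 − 0.5(173/14 − (5/14)x_{West}), which gives (23/28)x_{West} = 345/28 ⇒ x_{West} = 15.
Then x_{North} = 173/14 − (5/14)·15 = 7.
Equilibrium price: P = 238 − 5·22 = 128.

128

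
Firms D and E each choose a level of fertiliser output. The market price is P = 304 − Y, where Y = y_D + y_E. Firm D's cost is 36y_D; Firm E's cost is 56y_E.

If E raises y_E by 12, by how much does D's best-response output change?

-6

Firm D's profit: π = y_D(304 − (y_D + y_E)) − 36y_D.
∂π/∂y_D = 268 − 2y_D − y_E = 0, so y_D = 134 − 0.5y_E.
The reaction-function slope is −0.5, so a 12-unit rise in y_E moves y_D by −0.5 × 12 = −6. D's best response falls — the actions are strategic substitutes.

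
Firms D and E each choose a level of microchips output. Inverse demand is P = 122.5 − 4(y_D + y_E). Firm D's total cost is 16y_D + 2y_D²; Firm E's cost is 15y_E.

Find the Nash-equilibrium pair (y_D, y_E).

5.275, 10.8

Firm D's profit: π = y_D(122.5 − 4(y_D + y_E)) − 16y_D − 2y_D².
∂π/∂y_D = 106.5 − 12y_D − 4y_E = 0, so y_D = 8.875 − (1/3)y_E.
For E: ∂π/∂y_E = 107.5 − 8y_E − 4y_D = 0 ⇒ y_E = 13.4375 − 0.5y_D.
Solving the two reaction functions simultaneously: (1 − (−1/3)(−0.5))y_D = 8.875 − (1/3)·13.4375, so (5/6)y_D = 211/48 and y_D = 5.275.
Then y_E = 13.4375 − 0.5·5.275 = 10.8.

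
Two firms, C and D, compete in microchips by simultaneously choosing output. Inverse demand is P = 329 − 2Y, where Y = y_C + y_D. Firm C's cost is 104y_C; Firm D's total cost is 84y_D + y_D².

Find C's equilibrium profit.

3698

Firm C's profit: π = y_C(329 − 2(y_C + y_D)) − 104y_C.
∂π/∂y_C = 225 − 4y_C − 2y_D = 0, so y_C = 56.25 − 0.5y_D.
For D: ∂π/∂y_D = 245 − 6y_D − 2y_C = 0 ⇒ y_D = 245/6 − (1/3)y_C.
Solving the two reaction functions simultaneously: (1 − (−0.5)(−1/3))y_C = 56.25 − 0.5·(245/6), so (5/6)y_C = 215/6 and y_C = 43.
Then y_D = 245/6 − (1/3)·43 = 26.5.
Price P = 329 − 2·69.5 = 190.
C's profit: (190 − 104)·43 = 3698.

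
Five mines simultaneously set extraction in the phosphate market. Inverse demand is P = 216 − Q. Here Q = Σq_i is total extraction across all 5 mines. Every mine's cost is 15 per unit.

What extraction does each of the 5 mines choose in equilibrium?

A representative mine's profit is π_i = q_i(216 − Q) − 15q_i, with Q = q_i + Σ_{j≠i} q_j.
First-order condition: 201 − 2q_i − Σ_{j≠i} q_j = 0.
Imposing symmetry (q_j = q for all j) turns Σ_{j≠i} q_j into 4q, so 201 = 6q and q = 33.5.

33.5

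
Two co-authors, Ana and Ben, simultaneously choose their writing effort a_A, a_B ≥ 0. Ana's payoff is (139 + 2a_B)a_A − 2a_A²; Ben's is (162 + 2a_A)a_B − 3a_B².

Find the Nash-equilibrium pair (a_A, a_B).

57.9, 46.3

Expanding Ana's payoff: 139a_A + 2a_Ba_A − 2a_A².
∂π/∂a_A = 139 + 2a_B − 4a_A = 0, so a_A = 34.75 + 0.5a_B.
Likewise for Ben: a_B = 27 + (1/3)a_A.
Solving the two reaction functions simultaneously: (1 − (0.5)(1/3))a_A = 34.75 + 0.5·27, so (5/6)a_A = 48.25 and a_A = 57.9.
Then a_B = 27 + (1/3)·57.9 = 46.3.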